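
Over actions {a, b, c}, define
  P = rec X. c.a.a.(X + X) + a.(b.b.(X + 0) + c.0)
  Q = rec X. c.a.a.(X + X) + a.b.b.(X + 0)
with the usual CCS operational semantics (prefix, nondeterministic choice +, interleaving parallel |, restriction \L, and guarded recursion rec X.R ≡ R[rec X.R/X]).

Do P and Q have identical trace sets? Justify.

P's transition system — 8 states:
  u0 = rec X. c.a.a.(X + X) + a.(b.b.(X + 0) + c.0) :: =a=> u1, =c=> u2
  u1 = b.b.((rec X. c.a.a.(X + X) + a.(b.b.(X + 0) + c.0)) + 0) + c.0 :: =b=> u3, =c=> u4
  u2 = a.a.((rec X. c.a.a.(X + X) + a.(b.b.(X + 0) + c.0)) + (rec X. c.a.a.(X + X) + a.(b.b.(X + 0) + c.0))) :: =a=> u5
  u3 = b.((rec X. c.a.a.(X + X) + a.(b.b.(X + 0) + c.0)) + 0) :: =b=> u6
  u4 = 0 :: stopped
  u5 = a.((rec X. c.a.a.(X + X) + a.(b.b.(X + 0) + c.0)) + (rec X. c.a.a.(X + X) + a.(b.b.(X + 0) + c.0))) :: =a=> u7
  u6 = (rec X. c.a.a.(X + X) + a.(b.b.(X + 0) + c.0)) + 0 :: =a=> u1, =c=> u2
  u7 = (rec X. c.a.a.(X + X) + a.(b.b.(X + 0) + c.0)) + (rec X. c.a.a.(X + X) + a.(b.b.(X + 0) + c.0)) :: =a=> u1, =c=> u2
Q's transition system — 7 states:
  v0 = rec X. c.a.a.(X + X) + a.b.b.(X + 0) :: =a=> v1, =c=> v2
  v1 = b.b.((rec X. c.a.a.(X + X) + a.b.b.(X + 0)) + 0) :: =b=> v3
  v2 = a.a.((rec X. c.a.a.(X + X) + a.b.b.(X + 0)) + (rec X. c.a.a.(X + X) + a.b.b.(X + 0))) :: =a=> v4
  v3 = b.((rec X. c.a.a.(X + X) + a.b.b.(X + 0)) + 0) :: =b=> v5
  v4 = a.((rec X. c.a.a.(X + X) + a.b.b.(X + 0)) + (rec X. c.a.a.(X + X) + a.b.b.(X + 0))) :: =a=> v6
  v5 = (rec X. c.a.a.(X + X) + a.b.b.(X + 0)) + 0 :: =a=> v1, =c=> v2
  v6 = (rec X. c.a.a.(X + X) + a.b.b.(X + 0)) + (rec X. c.a.a.(X + X) + a.b.b.(X + 0)) :: =a=> v1, =c=> v2
Trace ⟨ac⟩ through P, begin at {u0}:
  after a @ step 1: {u1}
  after c @ step 2: {u4}
  P completes σ.
Trace ⟨ac⟩ through Q, begin at {v0}:
  after a @ step 1: {v1}
  after c @ step 2: no successor for Q

NO — witness ⟨ac⟩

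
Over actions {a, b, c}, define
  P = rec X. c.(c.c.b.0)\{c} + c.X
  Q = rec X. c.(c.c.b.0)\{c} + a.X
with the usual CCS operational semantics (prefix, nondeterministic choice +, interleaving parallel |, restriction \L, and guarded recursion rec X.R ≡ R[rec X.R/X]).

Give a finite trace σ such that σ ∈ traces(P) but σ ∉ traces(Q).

P's transition system — 2 states:
  m0 = rec X. c.(c.c.b.0)\{c} + c.X ⊢ --c--▸ m0, --c--▸ m1
  m1 = (c.c.b.0)\{c} ⊢ ∅
Q's transition system — 2 states:
  n0 = rec X. c.(c.c.b.0)\{c} + a.X ⊢ --a--▸ n0, --c--▸ n1
  n1 = (c.c.b.0)\{c} ⊢ ∅
Trace ⟨cc⟩ through P, begin at {m0}:
  [1] c ⇒ {m0, m1}
  [2] c ⇒ {m0, m1}
  P completes σ.
Trace ⟨cc⟩ through Q, begin at {n0}:
  [1] c ⇒ {n1}
  [2] c ⇒ no successor for Q

cc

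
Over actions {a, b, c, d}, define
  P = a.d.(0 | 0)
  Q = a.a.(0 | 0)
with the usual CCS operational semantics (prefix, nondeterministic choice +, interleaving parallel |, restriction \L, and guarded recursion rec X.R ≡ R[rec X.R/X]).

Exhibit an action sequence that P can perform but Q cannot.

LTS(P): 3 reachable states
  s0 = a.d.(0 | 0) :: =a=> s1
  s1 = d.(0 | 0) :: =d=> s2
  s2 = 0 | 0 :: ·
LTS(Q): 3 reachable states
  t0 = a.a.(0 | 0) :: =a=> t1
  t1 = a.(0 | 0) :: =a=> t2
  t2 = 0 | 0 :: ·
Executing ad from P (initial set {s0}):
  after a @ step 1: {s1}
  after d @ step 2: {s2}
  ✓ P
Executing ad from Q (initial set {t0}):
  after a @ step 1: {t1}
  after d @ step 2: ∅ (Q stuck)

ad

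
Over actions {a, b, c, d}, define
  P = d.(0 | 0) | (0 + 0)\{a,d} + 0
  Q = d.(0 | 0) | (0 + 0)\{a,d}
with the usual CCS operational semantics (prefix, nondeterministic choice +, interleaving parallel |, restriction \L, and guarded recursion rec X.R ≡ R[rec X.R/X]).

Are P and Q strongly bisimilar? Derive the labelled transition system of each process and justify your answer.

bisimilar

P's transition system — 2 states:
  s0 = d.(0 | 0) | (0 + 0)\{a,d} + 0 → —d→ s1
  s1 = 0 | 0 | (0 + 0)\{a,d} → stopped
Q's transition system — 2 states:
  t0 = d.(0 | 0) | (0 + 0)\{a,d} → —d→ t1
  t1 = 0 | 0 | (0 + 0)\{a,d} → stopped
Coarsest stable partition (strong bisimilarity classes):
  B0 = {s0, t0}
  B1 = {s1, t1}
s0 ∈ B0, t0 ∈ B0 → same block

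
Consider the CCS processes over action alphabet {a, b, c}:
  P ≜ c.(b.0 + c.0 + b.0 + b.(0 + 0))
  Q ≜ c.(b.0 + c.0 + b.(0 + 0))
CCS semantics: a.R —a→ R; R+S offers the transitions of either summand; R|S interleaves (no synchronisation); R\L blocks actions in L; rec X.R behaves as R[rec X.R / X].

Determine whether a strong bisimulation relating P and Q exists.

bisimilar

Reachable graph of P (4 states):
  s0 = c.(b.0 + c.0 + b.0 + b.(0 + 0)) → =c=> s1
  s1 = b.0 + c.0 + b.0 + b.(0 + 0) → =b=> s2, =b=> s3, =c=> s2
  s2 = 0 → deadlocked
  s3 = 0 + 0 → deadlocked
Reachable graph of Q (4 states):
  t0 = c.(b.0 + c.0 + b.(0 + 0)) → =c=> t1
  t1 = b.0 + c.0 + b.(0 + 0) → =b=> t2, =b=> t3, =c=> t2
  t2 = 0 → deadlocked
  t3 = 0 + 0 → deadlocked
Bisimilarity quotient blocks:
  B0 = {s0, t0}
  B1 = {s1, t1}
  B2 = {s2, s3, t2, t3}
s0 ∈ B0, t0 ∈ B0 → same block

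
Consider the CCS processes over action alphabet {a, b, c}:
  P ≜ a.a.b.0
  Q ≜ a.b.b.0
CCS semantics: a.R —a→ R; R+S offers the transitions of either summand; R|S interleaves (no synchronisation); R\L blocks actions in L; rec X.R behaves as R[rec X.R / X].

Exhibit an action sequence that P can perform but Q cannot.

aa

P's transition system — 4 states:
  p0 = a.a.b.0 has moves —a→ p1
  p1 = a.b.0 has moves —a→ p2
  p2 = b.0 has moves —b→ p3
  p3 = 0 has moves ·
Q's transition system — 4 states:
  q0 = a.b.b.0 has moves —a→ q1
  q1 = b.b.0 has moves —b→ q2
  q2 = b.0 has moves —b→ q3
  q3 = 0 has moves ·
Executing aa from P (initial set {p0}):
  [1] a ⇒ {p1}
  [2] a ⇒ {p2}
  P completes σ.
Executing aa from Q (initial set {q0}):
  [1] a ⇒ {q1}
  [2] a ⇒ ∅ (Q stuck)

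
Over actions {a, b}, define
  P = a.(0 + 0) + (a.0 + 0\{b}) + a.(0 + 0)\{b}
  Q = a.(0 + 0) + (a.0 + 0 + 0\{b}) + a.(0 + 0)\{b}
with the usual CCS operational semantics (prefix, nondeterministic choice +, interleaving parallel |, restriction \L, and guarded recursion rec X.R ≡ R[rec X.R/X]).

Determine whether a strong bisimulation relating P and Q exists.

LTS(P): 4 reachable states
  m0 = a.(0 + 0) + (a.0 + 0\{b}) + a.(0 + 0)\{b} has moves --a--▸ m1, --a--▸ m2, --a--▸ m3
  m1 = (0 + 0)\{b} has moves ·
  m2 = 0 has moves ·
  m3 = 0 + 0 has moves ·
LTS(Q): 4 reachable states
  n0 = a.(0 + 0) + (a.0 + 0 + 0\{b}) + a.(0 + 0)\{b} has moves --a--▸ n1, --a--▸ n2, --a--▸ n3
  n1 = (0 + 0)\{b} has moves ·
  n2 = 0 has moves ·
  n3 = 0 + 0 has moves ·
Coarsest stable partition (strong bisimilarity classes):
  B0 = {m0, n0}
  B1 = {m1, m2, m3, n1, n2, n3}
m0 ∈ B0, n0 ∈ B0 → same block

YES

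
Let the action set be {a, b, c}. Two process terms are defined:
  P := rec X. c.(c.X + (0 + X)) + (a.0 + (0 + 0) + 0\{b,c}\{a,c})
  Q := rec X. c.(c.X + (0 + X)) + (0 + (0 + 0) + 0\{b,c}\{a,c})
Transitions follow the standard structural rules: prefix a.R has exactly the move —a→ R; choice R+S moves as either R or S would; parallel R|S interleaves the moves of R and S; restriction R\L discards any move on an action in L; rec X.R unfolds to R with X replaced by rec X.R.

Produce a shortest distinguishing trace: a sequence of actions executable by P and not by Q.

a

P's transition system — 3 states:
  s0 = rec X. c.(c.X + (0 + X)) + (a.0 + (0 + 0) + 0\{b,c}\{a,c}) | --a--▸ s1, --c--▸ s2
  s1 = 0 | ·
  s2 = c.(rec X. c.(c.X + (0 + X)) + (a.0 + (0 + 0) + 0\{b,c}\{a,c})) + (0 + (rec X. c.(c.X + (0 + X)) + (a.0 + (0 + 0) + 0\{b,c}\{a,c}))) | --a--▸ s1, --c--▸ s0, --c--▸ s2
Q's transition system — 2 states:
  t0 = rec X. c.(c.X + (0 + X)) + (0 + (0 + 0) + 0\{b,c}\{a,c}) | --c--▸ t1
  t1 = c.(rec X. c.(c.X + (0 + X)) + (0 + (0 + 0) + 0\{b,c}\{a,c})) + (0 + (rec X. c.(c.X + (0 + X)) + (0 + (0 + 0) + 0\{b,c}\{a,c}))) | --c--▸ t0, --c--▸ t1
Executing a from P (initial set {s0}):
  step 1 (a): {s1}
  P completes σ.
Executing a from Q (initial set {t0}):
  step 1 (a): no successor for Q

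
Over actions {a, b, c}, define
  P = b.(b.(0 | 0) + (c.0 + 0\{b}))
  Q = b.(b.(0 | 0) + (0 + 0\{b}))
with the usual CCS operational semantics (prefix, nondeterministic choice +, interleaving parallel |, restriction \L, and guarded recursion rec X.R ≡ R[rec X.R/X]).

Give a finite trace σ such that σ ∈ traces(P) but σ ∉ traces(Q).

LTS(P): 4 reachable states
  p0 = b.(b.(0 | 0) + (c.0 + 0\{b})) ⊢ ··b··> p1
  p1 = b.(0 | 0) + (c.0 + 0\{b}) ⊢ ··b··> p2, ··c··> p3
  p2 = 0 | 0 ⊢ stopped
  p3 = 0 ⊢ stopped
LTS(Q): 3 reachable states
  q0 = b.(b.(0 | 0) + (0 + 0\{b})) ⊢ ··b··> q1
  q1 = b.(0 | 0) + (0 + 0\{b}) ⊢ ··b··> q2
  q2 = 0 | 0 ⊢ stopped
Run σ = ⟨bc⟩ on P: start {p0}
  after b @ step 1: {p1}
  after c @ step 2: {p3}
  ✓ P
Run σ = ⟨bc⟩ on Q: start {q0}
  after b @ step 1: {q1}
  after c @ step 2: no successor for Q

bc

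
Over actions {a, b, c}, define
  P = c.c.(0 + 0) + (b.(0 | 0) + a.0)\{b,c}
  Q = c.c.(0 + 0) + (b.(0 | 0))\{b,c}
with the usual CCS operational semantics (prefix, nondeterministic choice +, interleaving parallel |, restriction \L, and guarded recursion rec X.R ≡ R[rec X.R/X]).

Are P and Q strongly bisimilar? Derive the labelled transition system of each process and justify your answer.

LTS(P): 4 reachable states
  p0 = c.c.(0 + 0) + (b.(0 | 0) + a.0)\{b,c} has moves =a=> p1, =c=> p2
  p1 = 0\{b,c} has moves ·
  p2 = c.(0 + 0) has moves =c=> p3
  p3 = 0 + 0 has moves ·
LTS(Q): 3 reachable states
  q0 = c.c.(0 + 0) + (b.(0 | 0))\{b,c} has moves =c=> q1
  q1 = c.(0 + 0) has moves =c=> q2
  q2 = 0 + 0 has moves ·
Coarsest stable partition (strong bisimilarity classes):
  B0 = {p0}
  B1 = {p1, p3, q2}
  B2 = {p2, q1}
  B3 = {q0}
p0 ∈ B0, q0 ∈ B3 → different blocks

NO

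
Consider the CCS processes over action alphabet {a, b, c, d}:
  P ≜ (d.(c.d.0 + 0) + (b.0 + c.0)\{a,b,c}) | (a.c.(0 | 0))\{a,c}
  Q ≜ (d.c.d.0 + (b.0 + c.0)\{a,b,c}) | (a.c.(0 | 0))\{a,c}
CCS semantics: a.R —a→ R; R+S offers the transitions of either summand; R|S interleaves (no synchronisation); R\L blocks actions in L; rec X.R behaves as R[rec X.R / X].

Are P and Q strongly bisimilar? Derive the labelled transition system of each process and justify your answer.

bisimilar

Reachable graph of P (4 states):
  p0 = (d.(c.d.0 + 0) + (b.0 + c.0)\{a,b,c}) | (a.c.(0 | 0))\{a,c} | —d→ p1
  p1 = (c.d.0 + 0) | (a.c.(0 | 0))\{a,c} | —c→ p2
  p2 = d.0 | (a.c.(0 | 0))\{a,c} | —d→ p3
  p3 = 0 | (a.c.(0 | 0))\{a,c} | stopped
Reachable graph of Q (4 states):
  q0 = (d.c.d.0 + (b.0 + c.0)\{a,b,c}) | (a.c.(0 | 0))\{a,c} | —d→ q1
  q1 = c.d.0 | (a.c.(0 | 0))\{a,c} | —c→ q2
  q2 = d.0 | (a.c.(0 | 0))\{a,c} | —d→ q3
  q3 = 0 | (a.c.(0 | 0))\{a,c} | stopped
Partition-refinement fixed point:
  B0 = {p0, q0}
  B1 = {p1, q1}
  B2 = {p2, q2}
  B3 = {p3, q3}
p0 ∈ B0, q0 ∈ B0 → same block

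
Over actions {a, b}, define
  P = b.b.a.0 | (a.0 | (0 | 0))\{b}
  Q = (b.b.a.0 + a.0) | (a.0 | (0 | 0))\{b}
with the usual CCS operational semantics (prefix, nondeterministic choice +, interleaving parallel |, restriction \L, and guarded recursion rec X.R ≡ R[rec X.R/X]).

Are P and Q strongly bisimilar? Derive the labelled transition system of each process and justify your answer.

LTS(P): 8 reachable states
  s0 = b.b.a.0 | (a.0 | (0 | 0))\{b} | ··a··> s1, ··b··> s2
  s1 = b.b.a.0 | (0 | (0 | 0))\{b} | ··b··> s3
  s2 = b.a.0 | (a.0 | (0 | 0))\{b} | ··a··> s3, ··b··> s4
  s3 = b.a.0 | (0 | (0 | 0))\{b} | ··b··> s5
  s4 = a.0 | (a.0 | (0 | 0))\{b} | ··a··> s5, ··a··> s6
  s5 = a.0 | (0 | (0 | 0))\{b} | ··a··> s7
  s6 = 0 | (a.0 | (0 | 0))\{b} | ··a··> s7
  s7 = 0 | (0 | (0 | 0))\{b} | ∅
LTS(Q): 8 reachable states
  t0 = (b.b.a.0 + a.0) | (a.0 | (0 | 0))\{b} | ··a··> t1, ··a··> t2, ··b··> t3
  t1 = (b.b.a.0 + a.0) | (0 | (0 | 0))\{b} | ··a··> t4, ··b··> t5
  t2 = 0 | (a.0 | (0 | 0))\{b} | ··a··> t4
  t3 = b.a.0 | (a.0 | (0 | 0))\{b} | ··a··> t5, ··b··> t6
  t4 = 0 | (0 | (0 | 0))\{b} | ∅
  t5 = b.a.0 | (0 | (0 | 0))\{b} | ··b··> t7
  t6 = a.0 | (a.0 | (0 | 0))\{b} | ··a··> t2, ··a··> t7
  t7 = a.0 | (0 | (0 | 0))\{b} | ··a··> t4
Partition-refinement fixed point:
  B0 = {s0}
  B1 = {s2, t3}
  B2 = {s4, t6}
  B3 = {s5, s6, t2, t7}
  B4 = {s7, t4}
  B5 = {s3, t5}
  B6 = {s1}
  B7 = {t0}
  B8 = {t1}
s0 ∈ B0, t0 ∈ B7 → different blocks

P ≁ Q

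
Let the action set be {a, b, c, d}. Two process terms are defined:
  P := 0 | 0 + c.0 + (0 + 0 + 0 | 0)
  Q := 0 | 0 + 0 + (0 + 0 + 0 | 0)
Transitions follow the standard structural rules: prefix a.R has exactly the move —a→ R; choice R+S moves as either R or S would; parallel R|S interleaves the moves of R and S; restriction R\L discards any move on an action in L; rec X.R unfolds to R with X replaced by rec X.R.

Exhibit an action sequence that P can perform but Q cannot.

c

LTS(P): 2 reachable states
  m0 = 0 | 0 + c.0 + (0 + 0 + 0 | 0) has moves -c-> m1
  m1 = 0 has moves stopped
LTS(Q): 1 reachable states
  n0 = 0 | 0 + 0 + (0 + 0 + 0 | 0) has moves stopped
Trace ⟨c⟩ through P, begin at {m0}:
  step 1 (c): {m1}
  ✓ P
Trace ⟨c⟩ through Q, begin at {n0}:
  step 1 (c): ∅  — Q cannot continue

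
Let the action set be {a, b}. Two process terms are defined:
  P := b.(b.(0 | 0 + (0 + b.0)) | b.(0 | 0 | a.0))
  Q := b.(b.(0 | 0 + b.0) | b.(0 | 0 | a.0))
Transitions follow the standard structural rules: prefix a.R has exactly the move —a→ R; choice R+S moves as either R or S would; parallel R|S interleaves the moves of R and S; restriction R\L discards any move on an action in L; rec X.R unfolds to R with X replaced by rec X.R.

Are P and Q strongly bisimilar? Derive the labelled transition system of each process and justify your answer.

P's transition system — 10 states:
  s0 = b.(b.(0 | 0 + (0 + b.0)) | b.(0 | 0 | a.0)) | ··b··> s1
  s1 = b.(0 | 0 + (0 + b.0)) | b.(0 | 0 | a.0) | ··b··> s2, ··b··> s3
  s2 = (0 | 0 + (0 + b.0)) | b.(0 | 0 | a.0) | ··b··> s4, ··b··> s5
  s3 = b.(0 | 0 + (0 + b.0)) | (0 | 0 | a.0) | ··a··> s6, ··b··> s4
  s4 = (0 | 0 + (0 + b.0)) | (0 | 0 | a.0) | ··a··> s7, ··b··> s8
  s5 = 0 | b.(0 | 0 | a.0) | ··b··> s8
  s6 = b.(0 | 0 + (0 + b.0)) | (0 | 0 | 0) | ··b··> s7
  s7 = (0 | 0 + (0 + b.0)) | (0 | 0 | 0) | ··b··> s9
  s8 = 0 | (0 | 0 | a.0) | ··a··> s9
  s9 = 0 | (0 | 0 | 0) | ·
Q's transition system — 10 states:
  t0 = b.(b.(0 | 0 + b.0) | b.(0 | 0 | a.0)) | ··b··> t1
  t1 = b.(0 | 0 + b.0) | b.(0 | 0 | a.0) | ··b··> t2, ··b··> t3
  t2 = (0 | 0 + b.0) | b.(0 | 0 | a.0) | ··b··> t4, ··b··> t5
  t3 = b.(0 | 0 + b.0) | (0 | 0 | a.0) | ··a··> t6, ··b··> t4
  t4 = (0 | 0 + b.0) | (0 | 0 | a.0) | ··a··> t7, ··b··> t8
  t5 = 0 | b.(0 | 0 | a.0) | ··b··> t8
  t6 = b.(0 | 0 + b.0) | (0 | 0 | 0) | ··b··> t7
  t7 = (0 | 0 + b.0) | (0 | 0 | 0) | ··b··> t9
  t8 = 0 | (0 | 0 | a.0) | ··a··> t9
  t9 = 0 | (0 | 0 | 0) | ·
Coarsest stable partition (strong bisimilarity classes):
  B0 = {s0, t0}
  B1 = {s1, t1}
  B2 = {s2, t2}
  B3 = {s5, t5}
  B4 = {s8, t8}
  B5 = {s9, t9}
  B6 = {s4, t4}
  B7 = {s7, t7}
  B8 = {s3, t3}
  B9 = {s6, t6}
s0 ∈ B0, t0 ∈ B0 → same block

YES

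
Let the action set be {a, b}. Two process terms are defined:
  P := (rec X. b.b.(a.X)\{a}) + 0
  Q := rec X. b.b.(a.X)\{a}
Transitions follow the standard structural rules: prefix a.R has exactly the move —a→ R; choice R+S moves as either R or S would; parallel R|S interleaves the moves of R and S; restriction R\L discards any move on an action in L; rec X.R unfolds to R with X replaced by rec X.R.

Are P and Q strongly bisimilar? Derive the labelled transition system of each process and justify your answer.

bisimilar

P's transition system — 3 states:
  m0 = (rec X. b.b.(a.X)\{a}) + 0 :: ··b··> m1
  m1 = b.(a.(rec X. b.b.(a.X)\{a}))\{a} :: ··b··> m2
  m2 = (a.(rec X. b.b.(a.X)\{a}))\{a} :: (no moves)
Q's transition system — 3 states:
  n0 = rec X. b.b.(a.X)\{a} :: ··b··> n1
  n1 = b.(a.(rec X. b.b.(a.X)\{a}))\{a} :: ··b··> n2
  n2 = (a.(rec X. b.b.(a.X)\{a}))\{a} :: (no moves)
Bisimilarity quotient blocks:
  B0 = {m0, n0}
  B1 = {m1, n1}
  B2 = {m2, n2}
m0 ∈ B0, n0 ∈ B0 → same block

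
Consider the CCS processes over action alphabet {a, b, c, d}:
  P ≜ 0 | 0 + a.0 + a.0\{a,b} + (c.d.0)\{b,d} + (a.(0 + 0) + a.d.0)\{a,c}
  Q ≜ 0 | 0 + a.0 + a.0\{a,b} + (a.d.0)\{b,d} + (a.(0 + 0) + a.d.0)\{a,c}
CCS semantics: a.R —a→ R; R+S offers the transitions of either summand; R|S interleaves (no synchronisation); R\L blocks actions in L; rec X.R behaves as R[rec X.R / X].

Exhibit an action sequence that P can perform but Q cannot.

LTS(P): 4 reachable states
  s0 = 0 | 0 + a.0 + a.0\{a,b} + (c.d.0)\{b,d} + (a.(0 + 0) + a.d.0)\{a,c} :: --a--▸ s1, --a--▸ s2, --c--▸ s3
  s1 = 0 :: deadlocked
  s2 = 0\{a,b} :: deadlocked
  s3 = (d.0)\{b,d} :: deadlocked
LTS(Q): 4 reachable states
  t0 = 0 | 0 + a.0 + a.0\{a,b} + (a.d.0)\{b,d} + (a.(0 + 0) + a.d.0)\{a,c} :: --a--▸ t1, --a--▸ t2, --a--▸ t3
  t1 = (d.0)\{b,d} :: deadlocked
  t2 = 0 :: deadlocked
  t3 = 0\{a,b} :: deadlocked
Trace ⟨c⟩ through P, begin at {s0}:
  [1] c ⇒ {s3}
  — P admits the full trace.
Trace ⟨c⟩ through Q, begin at {t0}:
  [1] c ⇒ ∅  — Q cannot continue

c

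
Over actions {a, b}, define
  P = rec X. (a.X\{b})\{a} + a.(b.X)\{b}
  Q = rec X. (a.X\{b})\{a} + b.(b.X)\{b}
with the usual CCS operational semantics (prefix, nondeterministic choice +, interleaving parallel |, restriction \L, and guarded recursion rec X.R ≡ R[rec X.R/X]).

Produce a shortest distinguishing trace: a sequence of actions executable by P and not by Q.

a

P's transition system — 2 states:
  m0 = rec X. (a.X\{b})\{a} + a.(b.X)\{b} has moves ··a··> m1
  m1 = (b.(rec X. (a.X\{b})\{a} + a.(b.X)\{b}))\{b} has moves (no moves)
Q's transition system — 2 states:
  n0 = rec X. (a.X\{b})\{a} + b.(b.X)\{b} has moves ··b··> n1
  n1 = (b.(rec X. (a.X\{b})\{a} + b.(b.X)\{b}))\{b} has moves (no moves)
Trace ⟨a⟩ through P, begin at {m0}:
  after a @ step 1: {m1}
  ✓ P
Trace ⟨a⟩ through Q, begin at {n0}:
  after a @ step 1: no successor for Q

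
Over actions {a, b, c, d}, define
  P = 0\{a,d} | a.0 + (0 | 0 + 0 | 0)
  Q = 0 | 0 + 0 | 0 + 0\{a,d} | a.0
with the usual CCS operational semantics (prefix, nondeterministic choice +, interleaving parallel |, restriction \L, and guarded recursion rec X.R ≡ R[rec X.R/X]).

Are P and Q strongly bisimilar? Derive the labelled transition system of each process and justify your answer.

LTS(P): 2 reachable states
  s0 = 0\{a,d} | a.0 + (0 | 0 + 0 | 0) :: --a--▸ s1
  s1 = 0\{a,d} | 0 :: ·
LTS(Q): 2 reachable states
  t0 = 0 | 0 + 0 | 0 + 0\{a,d} | a.0 :: --a--▸ t1
  t1 = 0\{a,d} | 0 :: ·
Coarsest stable partition (strong bisimilarity classes):
  B0 = {s0, t0}
  B1 = {s1, t1}
s0 ∈ B0, t0 ∈ B0 → same block

bisimilar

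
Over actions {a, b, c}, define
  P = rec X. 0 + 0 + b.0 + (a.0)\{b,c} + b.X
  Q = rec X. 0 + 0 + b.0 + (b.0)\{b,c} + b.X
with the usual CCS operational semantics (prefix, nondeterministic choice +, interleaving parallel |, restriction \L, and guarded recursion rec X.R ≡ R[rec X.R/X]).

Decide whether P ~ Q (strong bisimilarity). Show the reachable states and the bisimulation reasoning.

LTS(P): 3 reachable states
  u0 = rec X. 0 + 0 + b.0 + (a.0)\{b,c} + b.X → --a--▸ u1, --b--▸ u0, --b--▸ u2
  u1 = 0\{b,c} → ·
  u2 = 0 → ·
LTS(Q): 2 reachable states
  v0 = rec X. 0 + 0 + b.0 + (b.0)\{b,c} + b.X → --b--▸ v0, --b--▸ v1
  v1 = 0 → ·
Coarsest stable partition (strong bisimilarity classes):
  B0 = {u0}
  B1 = {u1, u2, v1}
  B2 = {v0}
u0 ∈ B0, v0 ∈ B2 → different blocks

NO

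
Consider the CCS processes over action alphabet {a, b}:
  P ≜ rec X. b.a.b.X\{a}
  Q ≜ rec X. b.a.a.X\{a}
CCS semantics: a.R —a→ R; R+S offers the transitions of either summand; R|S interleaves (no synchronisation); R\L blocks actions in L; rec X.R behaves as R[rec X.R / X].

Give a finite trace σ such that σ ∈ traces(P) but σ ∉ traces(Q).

bab

Reachable graph of P (5 states):
  s0 = rec X. b.a.b.X\{a} ⊢ ··b··> s1
  s1 = a.b.(rec X. b.a.b.X\{a})\{a} ⊢ ··a··> s2
  s2 = b.(rec X. b.a.b.X\{a})\{a} ⊢ ··b··> s3
  s3 = (rec X. b.a.b.X\{a})\{a} ⊢ ··b··> s4
  s4 = (a.b.(rec X. b.a.b.X\{a})\{a})\{a} ⊢ stopped
Reachable graph of Q (5 states):
  t0 = rec X. b.a.a.X\{a} ⊢ ··b··> t1
  t1 = a.a.(rec X. b.a.a.X\{a})\{a} ⊢ ··a··> t2
  t2 = a.(rec X. b.a.a.X\{a})\{a} ⊢ ··a··> t3
  t3 = (rec X. b.a.a.X\{a})\{a} ⊢ ··b··> t4
  t4 = (a.a.(rec X. b.a.a.X\{a})\{a})\{a} ⊢ stopped
Trace ⟨bab⟩ through P, begin at {s0}:
  after b @ step 1: {s1}
  after a @ step 2: {s2}
  after b @ step 3: {s3}
  ✓ P
Trace ⟨bab⟩ through Q, begin at {t0}:
  after b @ step 1: {t1}
  after a @ step 2: {t2}
  after b @ step 3: no successor for Q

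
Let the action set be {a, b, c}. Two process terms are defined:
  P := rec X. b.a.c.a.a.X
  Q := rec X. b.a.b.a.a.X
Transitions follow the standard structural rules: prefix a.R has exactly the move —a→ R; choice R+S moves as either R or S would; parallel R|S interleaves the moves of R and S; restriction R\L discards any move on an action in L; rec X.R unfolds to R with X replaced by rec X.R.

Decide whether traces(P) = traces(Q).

P's transition system — 5 states:
  s0 = rec X. b.a.c.a.a.X | =b=> s1
  s1 = a.c.a.a.(rec X. b.a.c.a.a.X) | =a=> s2
  s2 = c.a.a.(rec X. b.a.c.a.a.X) | =c=> s3
  s3 = a.a.(rec X. b.a.c.a.a.X) | =a=> s4
  s4 = a.(rec X. b.a.c.a.a.X) | =a=> s0
Q's transition system — 5 states:
  t0 = rec X. b.a.b.a.a.X | =b=> t1
  t1 = a.b.a.a.(rec X. b.a.b.a.a.X) | =a=> t2
  t2 = b.a.a.(rec X. b.a.b.a.a.X) | =b=> t3
  t3 = a.a.(rec X. b.a.b.a.a.X) | =a=> t4
  t4 = a.(rec X. b.a.b.a.a.X) | =a=> t0
Trace ⟨bac⟩ through P, begin at {s0}:
  [1] b ⇒ {s1}
  [2] a ⇒ {s2}
  [3] c ⇒ {s3}
  P completes σ.
Trace ⟨bac⟩ through Q, begin at {t0}:
  [1] b ⇒ {t1}
  [2] a ⇒ {t2}
  [3] c ⇒ no successor for Q

NO — witness ⟨bac⟩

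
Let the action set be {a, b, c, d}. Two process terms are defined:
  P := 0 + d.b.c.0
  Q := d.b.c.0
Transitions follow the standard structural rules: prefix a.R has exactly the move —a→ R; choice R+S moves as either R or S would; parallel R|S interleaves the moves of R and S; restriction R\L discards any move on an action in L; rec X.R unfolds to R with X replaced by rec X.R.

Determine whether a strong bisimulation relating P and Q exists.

LTS(P): 4 reachable states
  m0 = 0 + d.b.c.0 :: =d=> m1
  m1 = b.c.0 :: =b=> m2
  m2 = c.0 :: =c=> m3
  m3 = 0 :: stopped
LTS(Q): 4 reachable states
  n0 = d.b.c.0 :: =d=> n1
  n1 = b.c.0 :: =b=> n2
  n2 = c.0 :: =c=> n3
  n3 = 0 :: stopped
Coarsest stable partition (strong bisimilarity classes):
  B0 = {m0, n0}
  B1 = {m1, n1}
  B2 = {m2, n2}
  B3 = {m3, n3}
m0 ∈ B0, n0 ∈ B0 → same block

bisimilar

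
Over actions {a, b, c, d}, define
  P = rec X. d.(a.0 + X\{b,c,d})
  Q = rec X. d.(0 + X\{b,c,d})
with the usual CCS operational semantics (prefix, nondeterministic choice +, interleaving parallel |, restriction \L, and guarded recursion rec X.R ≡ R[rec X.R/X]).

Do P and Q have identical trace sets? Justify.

LTS(P): 3 reachable states
  s0 = rec X. d.(a.0 + X\{b,c,d}) ⊢ ··d··> s1
  s1 = a.0 + (rec X. d.(a.0 + X\{b,c,d}))\{b,c,d} ⊢ ··a··> s2
  s2 = 0 ⊢ (no moves)
LTS(Q): 2 reachable states
  t0 = rec X. d.(0 + X\{b,c,d}) ⊢ ··d··> t1
  t1 = 0 + (rec X. d.(0 + X\{b,c,d}))\{b,c,d} ⊢ (no moves)
Trace ⟨da⟩ through P, begin at {s0}:
  [1] d ⇒ {s1}
  [2] a ⇒ {s2}
  ✓ P
Trace ⟨da⟩ through Q, begin at {t0}:
  [1] d ⇒ {t1}
  [2] a ⇒ no successor for Q

NO — witness ⟨da⟩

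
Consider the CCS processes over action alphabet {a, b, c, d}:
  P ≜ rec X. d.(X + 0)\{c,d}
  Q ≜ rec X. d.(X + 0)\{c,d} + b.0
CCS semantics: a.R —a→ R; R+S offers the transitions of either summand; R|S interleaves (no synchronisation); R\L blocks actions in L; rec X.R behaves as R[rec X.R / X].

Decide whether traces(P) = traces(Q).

trace-distinct — witness ⟨b⟩

P's transition system — 2 states:
  p0 = rec X. d.(X + 0)\{c,d} has moves ··d··> p1
  p1 = ((rec X. d.(X + 0)\{c,d}) + 0)\{c,d} has moves ∅
Q's transition system — 4 states:
  q0 = rec X. d.(X + 0)\{c,d} + b.0 has moves ··b··> q1, ··d··> q2
  q1 = 0 has moves ∅
  q2 = ((rec X. d.(X + 0)\{c,d} + b.0) + 0)\{c,d} has moves ··b··> q3
  q3 = 0\{c,d} has moves ∅
Run σ = ⟨b⟩ on Q: start {q0}
  after b @ step 1: {q1}
  Q completes σ.
Run σ = ⟨b⟩ on P: start {p0}
  after b @ step 1: ∅  — P cannot continue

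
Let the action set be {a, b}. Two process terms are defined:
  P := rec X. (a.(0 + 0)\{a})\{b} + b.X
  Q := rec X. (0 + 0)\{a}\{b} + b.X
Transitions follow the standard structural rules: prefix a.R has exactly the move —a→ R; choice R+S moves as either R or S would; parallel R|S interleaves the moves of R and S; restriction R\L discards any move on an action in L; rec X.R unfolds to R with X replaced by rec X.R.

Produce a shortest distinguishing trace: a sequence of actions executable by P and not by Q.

Reachable graph of P (2 states):
  p0 = rec X. (a.(0 + 0)\{a})\{b} + b.X :: --a--▸ p1, --b--▸ p0
  p1 = (0 + 0)\{a}\{b} :: ·
Reachable graph of Q (1 states):
  q0 = rec X. (0 + 0)\{a}\{b} + b.X :: --b--▸ q0
Run σ = ⟨a⟩ on P: start {p0}
  step 1 (a): {p1}
  — P admits the full trace.
Run σ = ⟨a⟩ on Q: start {q0}
  step 1 (a): ∅  — Q cannot continue

a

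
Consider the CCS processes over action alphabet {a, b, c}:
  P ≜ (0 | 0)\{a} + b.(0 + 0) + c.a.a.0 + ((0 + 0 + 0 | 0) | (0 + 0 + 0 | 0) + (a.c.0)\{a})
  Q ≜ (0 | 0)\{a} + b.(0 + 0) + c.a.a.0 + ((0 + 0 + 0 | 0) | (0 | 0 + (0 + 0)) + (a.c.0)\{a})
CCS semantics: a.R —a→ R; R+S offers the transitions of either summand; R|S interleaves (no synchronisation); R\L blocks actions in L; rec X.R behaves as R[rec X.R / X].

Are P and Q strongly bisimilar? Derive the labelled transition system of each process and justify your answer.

bisimilar

P's transition system — 5 states:
  m0 = (0 | 0)\{a} + b.(0 + 0) + c.a.a.0 + ((0 + 0 + 0 | 0) | (0 + 0 + 0 | 0) + (a.c.0)\{a}) ⊢ --b--▸ m1, --c--▸ m2
  m1 = 0 + 0 ⊢ ·
  m2 = a.a.0 ⊢ --a--▸ m3
  m3 = a.0 ⊢ --a--▸ m4
  m4 = 0 ⊢ ·
Q's transition system — 5 states:
  n0 = (0 | 0)\{a} + b.(0 + 0) + c.a.a.0 + ((0 + 0 + 0 | 0) | (0 | 0 + (0 + 0)) + (a.c.0)\{a}) ⊢ --b--▸ n1, --c--▸ n2
  n1 = 0 + 0 ⊢ ·
  n2 = a.a.0 ⊢ --a--▸ n3
  n3 = a.0 ⊢ --a--▸ n4
  n4 = 0 ⊢ ·
Partition-refinement fixed point:
  B0 = {m0, n0}
  B1 = {m2, n2}
  B2 = {m3, n3}
  B3 = {m1, m4, n1, n4}
m0 ∈ B0, n0 ∈ B0 → same block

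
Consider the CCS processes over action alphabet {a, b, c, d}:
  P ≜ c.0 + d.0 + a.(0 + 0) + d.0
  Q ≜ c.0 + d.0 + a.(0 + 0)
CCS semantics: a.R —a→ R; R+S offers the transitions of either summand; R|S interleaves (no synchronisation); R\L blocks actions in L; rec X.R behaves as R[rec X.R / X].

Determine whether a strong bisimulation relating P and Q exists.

P ~ Q

P's transition system — 3 states:
  s0 = c.0 + d.0 + a.(0 + 0) + d.0 has moves =a=> s1, =c=> s2, =d=> s2
  s1 = 0 + 0 has moves (no moves)
  s2 = 0 has moves (no moves)
Q's transition system — 3 states:
  t0 = c.0 + d.0 + a.(0 + 0) has moves =a=> t1, =c=> t2, =d=> t2
  t1 = 0 + 0 has moves (no moves)
  t2 = 0 has moves (no moves)
Bisimilarity quotient blocks:
  B0 = {s0, t0}
  B1 = {s1, s2, t1, t2}
s0 ∈ B0, t0 ∈ B0 → same block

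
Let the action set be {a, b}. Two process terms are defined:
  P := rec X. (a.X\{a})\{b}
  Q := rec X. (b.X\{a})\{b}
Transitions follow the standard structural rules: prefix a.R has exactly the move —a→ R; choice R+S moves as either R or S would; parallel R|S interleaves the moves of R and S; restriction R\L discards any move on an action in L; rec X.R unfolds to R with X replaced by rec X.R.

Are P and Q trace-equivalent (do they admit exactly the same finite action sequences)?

trace-distinct — witness ⟨a⟩

Reachable graph of P (2 states):
  u0 = rec X. (a.X\{a})\{b} | —a→ u1
  u1 = (rec X. (a.X\{a})\{b})\{a}\{b} | (no moves)
Reachable graph of Q (1 states):
  v0 = rec X. (b.X\{a})\{b} | (no moves)
Trace ⟨a⟩ through P, begin at {u0}:
  step 1 (a): {u1}
  — P admits the full trace.
Trace ⟨a⟩ through Q, begin at {v0}:
  step 1 (a): no successor for Q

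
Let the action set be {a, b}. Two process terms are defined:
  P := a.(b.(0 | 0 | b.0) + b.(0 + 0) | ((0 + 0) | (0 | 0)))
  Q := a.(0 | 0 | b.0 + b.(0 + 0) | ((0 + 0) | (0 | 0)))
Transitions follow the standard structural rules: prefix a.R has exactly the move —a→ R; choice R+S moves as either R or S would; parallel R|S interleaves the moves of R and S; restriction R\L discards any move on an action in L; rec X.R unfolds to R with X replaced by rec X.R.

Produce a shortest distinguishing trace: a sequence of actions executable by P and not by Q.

LTS(P): 5 reachable states
  s0 = a.(b.(0 | 0 | b.0) + b.(0 + 0) | ((0 + 0) | (0 | 0))) → ··a··> s1
  s1 = b.(0 | 0 | b.0) + b.(0 + 0) | ((0 + 0) | (0 | 0)) → ··b··> s2, ··b··> s3
  s2 = (0 + 0) | ((0 + 0) | (0 | 0)) → (no moves)
  s3 = 0 | 0 | b.0 → ··b··> s4
  s4 = 0 | 0 | 0 → (no moves)
LTS(Q): 4 reachable states
  t0 = a.(0 | 0 | b.0 + b.(0 + 0) | ((0 + 0) | (0 | 0))) → ··a··> t1
  t1 = 0 | 0 | b.0 + b.(0 + 0) | ((0 + 0) | (0 | 0)) → ··b··> t2, ··b··> t3
  t2 = (0 + 0) | ((0 + 0) | (0 | 0)) → (no moves)
  t3 = 0 | 0 | 0 → (no moves)
Executing abb from P (initial set {s0}):
  [1] a ⇒ {s1}
  [2] b ⇒ {s2, s3}
  [3] b ⇒ {s4}
  — P admits the full trace.
Executing abb from Q (initial set {t0}):
  [1] a ⇒ {t1}
  [2] b ⇒ {t2, t3}
  [3] b ⇒ ∅ (Q stuck)

abb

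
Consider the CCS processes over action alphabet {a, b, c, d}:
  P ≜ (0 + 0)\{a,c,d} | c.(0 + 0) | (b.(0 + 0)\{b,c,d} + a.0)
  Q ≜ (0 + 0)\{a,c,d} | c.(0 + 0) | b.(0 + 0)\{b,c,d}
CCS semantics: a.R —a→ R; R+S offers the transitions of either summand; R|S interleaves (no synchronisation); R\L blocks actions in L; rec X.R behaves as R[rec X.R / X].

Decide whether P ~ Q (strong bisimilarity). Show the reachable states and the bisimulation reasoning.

P ≁ Q

LTS(P): 6 reachable states
  u0 = (0 + 0)\{a,c,d} | c.(0 + 0) | (b.(0 + 0)\{b,c,d} + a.0) → --a--▸ u1, --b--▸ u2, --c--▸ u3
  u1 = (0 + 0)\{a,c,d} | c.(0 + 0) | 0 → --c--▸ u4
  u2 = (0 + 0)\{a,c,d} | c.(0 + 0) | (0 + 0)\{b,c,d} → --c--▸ u5
  u3 = (0 + 0)\{a,c,d} | (0 + 0) | (b.(0 + 0)\{b,c,d} + a.0) → --a--▸ u4, --b--▸ u5
  u4 = (0 + 0)\{a,c,d} | (0 + 0) | 0 → (no moves)
  u5 = (0 + 0)\{a,c,d} | (0 + 0) | (0 + 0)\{b,c,d} → (no moves)
LTS(Q): 4 reachable states
  v0 = (0 + 0)\{a,c,d} | c.(0 + 0) | b.(0 + 0)\{b,c,d} → --b--▸ v1, --c--▸ v2
  v1 = (0 + 0)\{a,c,d} | c.(0 + 0) | (0 + 0)\{b,c,d} → --c--▸ v3
  v2 = (0 + 0)\{a,c,d} | (0 + 0) | b.(0 + 0)\{b,c,d} → --b--▸ v3
  v3 = (0 + 0)\{a,c,d} | (0 + 0) | (0 + 0)\{b,c,d} → (no moves)
Coarsest stable partition (strong bisimilarity classes):
  B0 = {u0}
  B1 = {u1, u2, v1}
  B2 = {u4, u5, v3}
  B3 = {u3}
  B4 = {v0}
  B5 = {v2}
u0 ∈ B0, v0 ∈ B4 → different blocks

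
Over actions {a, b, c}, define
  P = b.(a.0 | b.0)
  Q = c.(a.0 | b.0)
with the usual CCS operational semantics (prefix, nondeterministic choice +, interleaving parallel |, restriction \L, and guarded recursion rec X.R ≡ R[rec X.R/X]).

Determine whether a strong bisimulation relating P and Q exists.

not bisimilar

P's transition system — 5 states:
  m0 = b.(a.0 | b.0) :: =b=> m1
  m1 = a.0 | b.0 :: =a=> m2, =b=> m3
  m2 = 0 | b.0 :: =b=> m4
  m3 = a.0 | 0 :: =a=> m4
  m4 = 0 | 0 :: (no moves)
Q's transition system — 5 states:
  n0 = c.(a.0 | b.0) :: =c=> n1
  n1 = a.0 | b.0 :: =a=> n2, =b=> n3
  n2 = 0 | b.0 :: =b=> n4
  n3 = a.0 | 0 :: =a=> n4
  n4 = 0 | 0 :: (no moves)
Partition-refinement fixed point:
  B0 = {m0}
  B1 = {m1, n1}
  B2 = {m2, n2}
  B3 = {m4, n4}
  B4 = {m3, n3}
  B5 = {n0}
m0 ∈ B0, n0 ∈ B5 → different blocks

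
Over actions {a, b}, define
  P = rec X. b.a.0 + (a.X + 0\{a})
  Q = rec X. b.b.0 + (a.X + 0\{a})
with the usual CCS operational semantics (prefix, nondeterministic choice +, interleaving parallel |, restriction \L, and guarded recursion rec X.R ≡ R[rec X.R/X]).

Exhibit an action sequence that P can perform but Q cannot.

ba

P's transition system — 3 states:
  p0 = rec X. b.a.0 + (a.X + 0\{a}) :: --a--▸ p0, --b--▸ p1
  p1 = a.0 :: --a--▸ p2
  p2 = 0 :: stopped
Q's transition system — 3 states:
  q0 = rec X. b.b.0 + (a.X + 0\{a}) :: --a--▸ q0, --b--▸ q1
  q1 = b.0 :: --b--▸ q2
  q2 = 0 :: stopped
Run σ = ⟨ba⟩ on P: start {p0}
  [1] b ⇒ {p1}
  [2] a ⇒ {p2}
  — P admits the full trace.
Run σ = ⟨ba⟩ on Q: start {q0}
  [1] b ⇒ {q1}
  [2] a ⇒ ∅ (Q stuck)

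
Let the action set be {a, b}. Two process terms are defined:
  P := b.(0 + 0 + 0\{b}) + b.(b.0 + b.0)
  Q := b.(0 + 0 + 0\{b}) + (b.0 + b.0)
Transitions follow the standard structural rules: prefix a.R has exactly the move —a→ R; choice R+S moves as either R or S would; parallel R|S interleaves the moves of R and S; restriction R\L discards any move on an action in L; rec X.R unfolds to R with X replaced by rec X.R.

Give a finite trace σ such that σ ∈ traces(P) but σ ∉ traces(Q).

P's transition system — 4 states:
  u0 = b.(0 + 0 + 0\{b}) + b.(b.0 + b.0) :: =b=> u1, =b=> u2
  u1 = 0 + 0 + 0\{b} :: (no moves)
  u2 = b.0 + b.0 :: =b=> u3
  u3 = 0 :: (no moves)
Q's transition system — 3 states:
  v0 = b.(0 + 0 + 0\{b}) + (b.0 + b.0) :: =b=> v1, =b=> v2
  v1 = 0 :: (no moves)
  v2 = 0 + 0 + 0\{b} :: (no moves)
Run σ = ⟨bb⟩ on P: start {u0}
  [1] b ⇒ {u1, u2}
  [2] b ⇒ {u3}
  ✓ P
Run σ = ⟨bb⟩ on Q: start {v0}
  [1] b ⇒ {v1, v2}
  [2] b ⇒ ∅ (Q stuck)

bb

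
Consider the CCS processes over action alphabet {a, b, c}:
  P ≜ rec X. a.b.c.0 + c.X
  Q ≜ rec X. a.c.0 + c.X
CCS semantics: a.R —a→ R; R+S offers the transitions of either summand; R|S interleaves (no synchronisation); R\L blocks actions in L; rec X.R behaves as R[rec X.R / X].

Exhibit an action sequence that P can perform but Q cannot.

ab

Reachable graph of P (4 states):
  u0 = rec X. a.b.c.0 + c.X ⊢ ··a··> u1, ··c··> u0
  u1 = b.c.0 ⊢ ··b··> u2
  u2 = c.0 ⊢ ··c··> u3
  u3 = 0 ⊢ ∅
Reachable graph of Q (3 states):
  v0 = rec X. a.c.0 + c.X ⊢ ··a··> v1, ··c··> v0
  v1 = c.0 ⊢ ··c··> v2
  v2 = 0 ⊢ ∅
Executing ab from P (initial set {u0}):
  step 1 (a): {u1}
  step 2 (b): {u2}
  P completes σ.
Executing ab from Q (initial set {v0}):
  step 1 (a): {v1}
  step 2 (b): no successor for Q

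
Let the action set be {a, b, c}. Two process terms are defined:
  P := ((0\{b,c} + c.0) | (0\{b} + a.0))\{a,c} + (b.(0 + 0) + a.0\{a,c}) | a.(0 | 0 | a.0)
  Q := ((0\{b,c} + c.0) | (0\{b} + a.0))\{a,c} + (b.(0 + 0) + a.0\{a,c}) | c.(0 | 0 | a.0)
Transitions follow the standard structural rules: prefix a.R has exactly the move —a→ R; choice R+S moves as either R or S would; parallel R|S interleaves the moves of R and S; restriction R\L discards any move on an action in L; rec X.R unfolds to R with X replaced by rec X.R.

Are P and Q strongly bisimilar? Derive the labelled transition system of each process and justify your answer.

P ≁ Q

P's transition system — 9 states:
  s0 = ((0\{b,c} + c.0) | (0\{b} + a.0))\{a,c} + (b.(0 + 0) + a.0\{a,c}) | a.(0 | 0 | a.0) :: --a--▸ s1, --a--▸ s2, --b--▸ s3
  s1 = (b.(0 + 0) + a.0\{a,c}) | (0 | 0 | a.0) :: --a--▸ s4, --a--▸ s5, --b--▸ s6
  s2 = 0\{a,c} | a.(0 | 0 | a.0) :: --a--▸ s5
  s3 = (0 + 0) | a.(0 | 0 | a.0) :: --a--▸ s6
  s4 = (b.(0 + 0) + a.0\{a,c}) | (0 | 0 | 0) :: --a--▸ s7, --b--▸ s8
  s5 = 0\{a,c} | (0 | 0 | a.0) :: --a--▸ s7
  s6 = (0 + 0) | (0 | 0 | a.0) :: --a--▸ s8
  s7 = 0\{a,c} | (0 | 0 | 0) :: deadlocked
  s8 = (0 + 0) | (0 | 0 | 0) :: deadlocked
Q's transition system — 9 states:
  t0 = ((0\{b,c} + c.0) | (0\{b} + a.0))\{a,c} + (b.(0 + 0) + a.0\{a,c}) | c.(0 | 0 | a.0) :: --a--▸ t1, --b--▸ t2, --c--▸ t3
  t1 = 0\{a,c} | c.(0 | 0 | a.0) :: --c--▸ t4
  t2 = (0 + 0) | c.(0 | 0 | a.0) :: --c--▸ t5
  t3 = (b.(0 + 0) + a.0\{a,c}) | (0 | 0 | a.0) :: --a--▸ t4, --a--▸ t6, --b--▸ t5
  t4 = 0\{a,c} | (0 | 0 | a.0) :: --a--▸ t7
  t5 = (0 + 0) | (0 | 0 | a.0) :: --a--▸ t8
  t6 = (b.(0 + 0) + a.0\{a,c}) | (0 | 0 | 0) :: --a--▸ t7, --b--▸ t8
  t7 = 0\{a,c} | (0 | 0 | 0) :: deadlocked
  t8 = (0 + 0) | (0 | 0 | 0) :: deadlocked
Bisimilarity quotient blocks:
  B0 = {s0}
  B1 = {s2, s3}
  B2 = {s5, s6, t4, t5}
  B3 = {s7, s8, t7, t8}
  B4 = {s1, t3}
  B5 = {s4, t6}
  B6 = {t0}
  B7 = {t1, t2}
s0 ∈ B0, t0 ∈ B6 → different blocks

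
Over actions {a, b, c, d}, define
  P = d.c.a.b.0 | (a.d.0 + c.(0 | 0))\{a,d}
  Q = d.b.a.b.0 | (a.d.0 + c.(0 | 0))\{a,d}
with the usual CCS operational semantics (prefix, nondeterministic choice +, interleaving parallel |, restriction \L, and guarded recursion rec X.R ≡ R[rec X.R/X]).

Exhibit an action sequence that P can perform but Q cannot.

Reachable graph of P (10 states):
  m0 = d.c.a.b.0 | (a.d.0 + c.(0 | 0))\{a,d} :: =c=> m1, =d=> m2
  m1 = d.c.a.b.0 | (0 | 0)\{a,d} :: =d=> m3
  m2 = c.a.b.0 | (a.d.0 + c.(0 | 0))\{a,d} :: =c=> m3, =c=> m4
  m3 = c.a.b.0 | (0 | 0)\{a,d} :: =c=> m5
  m4 = a.b.0 | (a.d.0 + c.(0 | 0))\{a,d} :: =a=> m6, =c=> m5
  m5 = a.b.0 | (0 | 0)\{a,d} :: =a=> m7
  m6 = b.0 | (a.d.0 + c.(0 | 0))\{a,d} :: =b=> m8, =c=> m7
  m7 = b.0 | (0 | 0)\{a,d} :: =b=> m9
  m8 = 0 | (a.d.0 + c.(0 | 0))\{a,d} :: =c=> m9
  m9 = 0 | (0 | 0)\{a,d} :: ·
Reachable graph of Q (10 states):
  n0 = d.b.a.b.0 | (a.d.0 + c.(0 | 0))\{a,d} :: =c=> n1, =d=> n2
  n1 = d.b.a.b.0 | (0 | 0)\{a,d} :: =d=> n3
  n2 = b.a.b.0 | (a.d.0 + c.(0 | 0))\{a,d} :: =b=> n4, =c=> n3
  n3 = b.a.b.0 | (0 | 0)\{a,d} :: =b=> n5
  n4 = a.b.0 | (a.d.0 + c.(0 | 0))\{a,d} :: =a=> n6, =c=> n5
  n5 = a.b.0 | (0 | 0)\{a,d} :: =a=> n7
  n6 = b.0 | (a.d.0 + c.(0 | 0))\{a,d} :: =b=> n8, =c=> n7
  n7 = b.0 | (0 | 0)\{a,d} :: =b=> n9
  n8 = 0 | (a.d.0 + c.(0 | 0))\{a,d} :: =c=> n9
  n9 = 0 | (0 | 0)\{a,d} :: ·
Executing cdc from P (initial set {m0}):
  after c @ step 1: {m1}
  after d @ step 2: {m3}
  after c @ step 3: {m5}
  ✓ P
Executing cdc from Q (initial set {n0}):
  after c @ step 1: {n1}
  after d @ step 2: {n3}
  after c @ step 3: no successor for Q

cdc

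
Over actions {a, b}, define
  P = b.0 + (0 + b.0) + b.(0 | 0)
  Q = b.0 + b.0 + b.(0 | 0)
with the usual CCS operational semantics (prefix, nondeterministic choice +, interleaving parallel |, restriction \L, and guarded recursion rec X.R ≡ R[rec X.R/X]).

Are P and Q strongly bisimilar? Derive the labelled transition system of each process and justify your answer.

LTS(P): 3 reachable states
  p0 = b.0 + (0 + b.0) + b.(0 | 0) | —b→ p1, —b→ p2
  p1 = 0 | ·
  p2 = 0 | 0 | ·
LTS(Q): 3 reachable states
  q0 = b.0 + b.0 + b.(0 | 0) | —b→ q1, —b→ q2
  q1 = 0 | ·
  q2 = 0 | 0 | ·
Coarsest stable partition (strong bisimilarity classes):
  B0 = {p0, q0}
  B1 = {p1, p2, q1, q2}
p0 ∈ B0, q0 ∈ B0 → same block

P ~ Q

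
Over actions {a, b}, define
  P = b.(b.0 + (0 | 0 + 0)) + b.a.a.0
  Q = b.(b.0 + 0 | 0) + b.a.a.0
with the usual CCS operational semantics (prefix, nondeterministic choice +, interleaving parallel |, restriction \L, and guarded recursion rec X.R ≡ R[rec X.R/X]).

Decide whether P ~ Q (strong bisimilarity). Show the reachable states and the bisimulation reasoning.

P ~ Q

Reachable graph of P (5 states):
  m0 = b.(b.0 + (0 | 0 + 0)) + b.a.a.0 :: =b=> m1, =b=> m2
  m1 = a.a.0 :: =a=> m3
  m2 = b.0 + (0 | 0 + 0) :: =b=> m4
  m3 = a.0 :: =a=> m4
  m4 = 0 :: (no moves)
Reachable graph of Q (5 states):
  n0 = b.(b.0 + 0 | 0) + b.a.a.0 :: =b=> n1, =b=> n2
  n1 = a.a.0 :: =a=> n3
  n2 = b.0 + 0 | 0 :: =b=> n4
  n3 = a.0 :: =a=> n4
  n4 = 0 :: (no moves)
Coarsest stable partition (strong bisimilarity classes):
  B0 = {m0, n0}
  B1 = {m2, n2}
  B2 = {m4, n4}
  B3 = {m1, n1}
  B4 = {m3, n3}
m0 ∈ B0, n0 ∈ B0 → same block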